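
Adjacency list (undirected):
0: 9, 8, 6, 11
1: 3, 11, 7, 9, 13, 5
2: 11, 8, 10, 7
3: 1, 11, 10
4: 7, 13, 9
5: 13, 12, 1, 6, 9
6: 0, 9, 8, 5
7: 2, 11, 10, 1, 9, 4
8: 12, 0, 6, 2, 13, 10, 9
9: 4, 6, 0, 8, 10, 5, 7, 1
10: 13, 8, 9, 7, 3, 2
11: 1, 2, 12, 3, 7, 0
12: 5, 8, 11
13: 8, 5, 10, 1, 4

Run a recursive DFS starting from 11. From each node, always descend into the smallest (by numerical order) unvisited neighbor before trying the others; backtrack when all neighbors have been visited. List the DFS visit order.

Visit 11
11 → 0
0 → 6
6 → 5
5 → 1
1 → 3
3 → 10
10 → 2
2 → 7
7 → 4
4 → 9
9 → 8
8 → 12
8 → 13

11, 0, 6, 5, 1, 3, 10, 2, 7, 4, 9, 8, 12, 13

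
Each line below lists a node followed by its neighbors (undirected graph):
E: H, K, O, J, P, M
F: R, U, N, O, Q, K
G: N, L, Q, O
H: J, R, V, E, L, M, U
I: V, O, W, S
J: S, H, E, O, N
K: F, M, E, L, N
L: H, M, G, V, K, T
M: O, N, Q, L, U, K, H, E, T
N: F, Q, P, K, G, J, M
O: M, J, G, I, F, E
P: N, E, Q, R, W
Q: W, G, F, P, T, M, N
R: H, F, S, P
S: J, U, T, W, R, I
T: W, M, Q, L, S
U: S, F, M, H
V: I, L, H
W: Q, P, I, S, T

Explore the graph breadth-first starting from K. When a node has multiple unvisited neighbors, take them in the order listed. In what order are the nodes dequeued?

K F M E L N R U O Q H T J P G V S I W

Visit K; enqueue F, M, E, L, N → queue [F, M, E, L, N]
Visit F; enqueue R, U, O, Q → queue [M, E, L, N, R, U, O, Q]
Visit M; enqueue H, T → queue [E, L, N, R, U, O, Q, H, T]
Visit E; enqueue J, P → queue [L, N, R, U, O, Q, H, T, J, P]
Visit L; enqueue G, V → queue [N, R, U, O, Q, H, T, J, P, G, V]
Visit N → queue [R, U, O, Q, H, T, J, P, G, V]
Visit R; enqueue S → queue [U, O, Q, H, T, J, P, G, V, S]
Visit U → queue [O, Q, H, T, J, P, G, V, S]
Visit O; enqueue I → queue [Q, H, T, J, P, G, V, S, I]
Visit Q; enqueue W → queue [H, T, J, P, G, V, S, I, W]
Visit H → queue [T, J, P, G, V, S, I, W]
Visit T → queue [J, P, G, V, S, I, W]
Visit J → queue [P, G, V, S, I, W]
Visit P → queue [G, V, S, I, W]
Visit G → queue [V, S, I, W]
Visit V → queue [S, I, W]
Visit S → queue [I, W]
Visit I → queue [W]
Visit W → queue []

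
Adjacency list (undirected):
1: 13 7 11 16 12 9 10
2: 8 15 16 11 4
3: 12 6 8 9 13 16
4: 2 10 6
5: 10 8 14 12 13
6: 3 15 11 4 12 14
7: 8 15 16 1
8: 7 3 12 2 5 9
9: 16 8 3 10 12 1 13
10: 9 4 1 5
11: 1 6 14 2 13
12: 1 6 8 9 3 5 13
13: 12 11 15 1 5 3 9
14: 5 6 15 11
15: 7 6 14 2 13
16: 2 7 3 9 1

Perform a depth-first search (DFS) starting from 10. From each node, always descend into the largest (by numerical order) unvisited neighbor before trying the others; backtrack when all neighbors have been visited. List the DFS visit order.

10 -> 9 -> 16 -> 7 -> 15 -> 14 -> 11 -> 13 -> 12 -> 8 -> 5 -> 3 -> 6 -> 4 -> 2 -> 1

Visit 10
10 → 9
9 → 16
16 → 7
7 → 15
15 → 14
14 → 11
11 → 13
13 → 12
12 → 8
8 → 5
8 → 3
3 → 6
6 → 4
4 → 2
12 → 1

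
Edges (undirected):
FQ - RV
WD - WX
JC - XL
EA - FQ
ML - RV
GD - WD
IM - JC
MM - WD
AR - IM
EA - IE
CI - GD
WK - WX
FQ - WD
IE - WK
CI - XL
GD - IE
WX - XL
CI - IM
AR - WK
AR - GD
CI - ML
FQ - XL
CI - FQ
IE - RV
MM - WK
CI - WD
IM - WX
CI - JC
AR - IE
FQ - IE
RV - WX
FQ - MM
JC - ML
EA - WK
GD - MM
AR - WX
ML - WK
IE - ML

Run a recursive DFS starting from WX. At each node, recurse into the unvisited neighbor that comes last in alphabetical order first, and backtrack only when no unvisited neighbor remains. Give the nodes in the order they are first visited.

Visit WX
WX → XL
XL → JC
JC → ML
ML → WK
WK → MM
MM → WD
WD → GD
GD → IE
IE → RV
RV → FQ
FQ → EA
FQ → CI
CI → IM
IM → AR

WX → XL → JC → ML → WK → MM → WD → GD → IE → RV → FQ → EA → CI → IM → AR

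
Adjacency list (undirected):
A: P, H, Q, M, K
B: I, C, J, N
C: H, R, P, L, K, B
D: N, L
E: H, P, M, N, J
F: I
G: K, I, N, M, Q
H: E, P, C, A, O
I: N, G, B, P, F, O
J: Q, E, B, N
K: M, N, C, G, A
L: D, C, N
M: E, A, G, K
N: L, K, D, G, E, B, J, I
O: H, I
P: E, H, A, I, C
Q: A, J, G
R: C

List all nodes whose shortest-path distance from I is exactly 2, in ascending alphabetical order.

A, C, D, E, H, J, K, L, M, Q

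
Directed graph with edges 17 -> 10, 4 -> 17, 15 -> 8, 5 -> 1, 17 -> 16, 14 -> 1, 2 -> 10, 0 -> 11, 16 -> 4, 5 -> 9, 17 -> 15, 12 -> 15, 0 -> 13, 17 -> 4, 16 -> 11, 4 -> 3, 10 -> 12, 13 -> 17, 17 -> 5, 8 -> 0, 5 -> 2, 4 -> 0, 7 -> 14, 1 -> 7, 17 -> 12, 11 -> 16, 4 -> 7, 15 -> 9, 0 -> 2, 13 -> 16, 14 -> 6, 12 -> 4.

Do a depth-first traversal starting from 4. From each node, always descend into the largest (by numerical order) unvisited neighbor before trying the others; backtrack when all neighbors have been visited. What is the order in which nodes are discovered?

Visit 4
4 → 17
17 → 16
16 → 11
17 → 15
15 → 9
15 → 8
8 → 0
0 → 13
0 → 2
2 → 10
10 → 12
17 → 5
5 → 1
1 → 7
7 → 14
14 → 6
4 → 3

4 -> 17 -> 16 -> 11 -> 15 -> 9 -> 8 -> 0 -> 13 -> 2 -> 10 -> 12 -> 5 -> 1 -> 7 -> 14 -> 6 -> 3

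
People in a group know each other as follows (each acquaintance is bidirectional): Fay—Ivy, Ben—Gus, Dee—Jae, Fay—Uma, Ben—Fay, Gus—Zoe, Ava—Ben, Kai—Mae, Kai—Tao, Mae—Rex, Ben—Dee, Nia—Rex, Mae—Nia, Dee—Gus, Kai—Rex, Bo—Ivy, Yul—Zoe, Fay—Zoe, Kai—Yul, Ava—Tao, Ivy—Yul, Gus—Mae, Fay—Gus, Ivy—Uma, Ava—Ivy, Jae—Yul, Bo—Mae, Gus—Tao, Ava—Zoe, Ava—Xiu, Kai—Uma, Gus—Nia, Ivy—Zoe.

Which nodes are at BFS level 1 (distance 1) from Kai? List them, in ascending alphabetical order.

Mae, Rex, Tao, Uma, Yul

Level 0: Kai
Level 1: Mae, Rex, Tao, Uma, Yul
Level 2: Ava, Bo, Fay, Gus, Ivy, Jae, Nia, Zoe
Level 3: Ben, Dee, Xiu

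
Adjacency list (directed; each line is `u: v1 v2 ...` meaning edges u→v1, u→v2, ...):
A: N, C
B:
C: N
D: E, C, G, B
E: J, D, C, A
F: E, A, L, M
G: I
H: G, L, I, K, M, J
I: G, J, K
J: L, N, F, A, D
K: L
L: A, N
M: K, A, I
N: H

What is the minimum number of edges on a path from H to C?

Level 0: H
Level 1: G, I, J, K, L, M
Level 2: A, D, F, N
Level 3: B, C, E
C first appears at level 3.

3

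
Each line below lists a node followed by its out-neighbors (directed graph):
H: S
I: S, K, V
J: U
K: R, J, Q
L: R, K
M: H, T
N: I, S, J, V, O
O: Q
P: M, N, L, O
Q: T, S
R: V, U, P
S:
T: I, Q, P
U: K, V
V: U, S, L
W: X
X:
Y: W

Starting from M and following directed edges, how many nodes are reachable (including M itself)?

BFS from M visits: M, H, T, S, I, Q, P, K, V, N, L, O, R, J, U
Reachable nodes: 15 of 18 total.

15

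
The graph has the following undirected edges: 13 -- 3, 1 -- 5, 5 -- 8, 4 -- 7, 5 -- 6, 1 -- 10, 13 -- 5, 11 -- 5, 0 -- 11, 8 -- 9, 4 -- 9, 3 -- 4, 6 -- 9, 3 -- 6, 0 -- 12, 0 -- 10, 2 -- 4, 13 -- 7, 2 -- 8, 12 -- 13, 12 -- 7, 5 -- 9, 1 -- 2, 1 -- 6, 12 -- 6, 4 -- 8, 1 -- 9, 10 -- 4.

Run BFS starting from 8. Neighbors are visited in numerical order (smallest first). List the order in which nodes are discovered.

8 2 4 5 9 1 3 7 10 6 11 13 12 0

Visit 8; enqueue 2, 4, 5, 9 → queue [2, 4, 5, 9]
Visit 2; enqueue 1 → queue [4, 5, 9, 1]
Visit 4; enqueue 3, 7, 10 → queue [5, 9, 1, 3, 7, 10]
Visit 5; enqueue 6, 11, 13 → queue [9, 1, 3, 7, 10, 6, 11, 13]
Visit 9 → queue [1, 3, 7, 10, 6, 11, 13]
Visit 1 → queue [3, 7, 10, 6, 11, 13]
Visit 3 → queue [7, 10, 6, 11, 13]
Visit 7; enqueue 12 → queue [10, 6, 11, 13, 12]
Visit 10; enqueue 0 → queue [6, 11, 13, 12, 0]
Visit 6 → queue [11, 13, 12, 0]
Visit 11 → queue [13, 12, 0]
Visit 13 → queue [12, 0]
Visit 12 → queue [0]
Visit 0 → queue []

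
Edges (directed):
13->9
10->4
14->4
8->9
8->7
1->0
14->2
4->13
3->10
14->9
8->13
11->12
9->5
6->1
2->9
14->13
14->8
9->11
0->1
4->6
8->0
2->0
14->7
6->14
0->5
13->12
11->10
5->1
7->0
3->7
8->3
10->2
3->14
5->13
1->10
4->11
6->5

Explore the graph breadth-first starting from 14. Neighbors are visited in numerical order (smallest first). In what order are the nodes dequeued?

14 2 4 7 8 9 13 0 6 11 3 5 12 1 10

Visit 14; enqueue 2, 4, 7, 8, 9, 13 → queue [2, 4, 7, 8, 9, 13]
Visit 2; enqueue 0 → queue [4, 7, 8, 9, 13, 0]
Visit 4; enqueue 6, 11 → queue [7, 8, 9, 13, 0, 6, 11]
Visit 7 → queue [8, 9, 13, 0, 6, 11]
Visit 8; enqueue 3 → queue [9, 13, 0, 6, 11, 3]
Visit 9; enqueue 5 → queue [13, 0, 6, 11, 3, 5]
Visit 13; enqueue 12 → queue [0, 6, 11, 3, 5, 12]
Visit 0; enqueue 1 → queue [6, 11, 3, 5, 12, 1]
Visit 6 → queue [11, 3, 5, 12, 1]
Visit 11; enqueue 10 → queue [3, 5, 12, 1, 10]
Visit 3 → queue [5, 12, 1, 10]
Visit 5 → queue [12, 1, 10]
Visit 12 → queue [1, 10]
Visit 1 → queue [10]
Visit 10 → queue []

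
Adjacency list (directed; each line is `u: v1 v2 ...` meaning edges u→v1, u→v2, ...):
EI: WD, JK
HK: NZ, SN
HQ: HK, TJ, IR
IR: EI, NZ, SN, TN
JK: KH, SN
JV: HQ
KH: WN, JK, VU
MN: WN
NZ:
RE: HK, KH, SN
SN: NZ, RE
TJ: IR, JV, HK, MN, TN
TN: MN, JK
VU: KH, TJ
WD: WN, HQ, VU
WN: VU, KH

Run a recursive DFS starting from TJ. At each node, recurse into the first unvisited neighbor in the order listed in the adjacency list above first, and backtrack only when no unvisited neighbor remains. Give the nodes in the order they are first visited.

Visit TJ
TJ → IR
IR → EI
EI → WD
WD → WN
WN → VU
VU → KH
KH → JK
JK → SN
SN → NZ
SN → RE
RE → HK
WD → HQ
IR → TN
TN → MN
TJ → JV

TJ, IR, EI, WD, WN, VU, KH, JK, SN, NZ, RE, HK, HQ, TN, MN, JV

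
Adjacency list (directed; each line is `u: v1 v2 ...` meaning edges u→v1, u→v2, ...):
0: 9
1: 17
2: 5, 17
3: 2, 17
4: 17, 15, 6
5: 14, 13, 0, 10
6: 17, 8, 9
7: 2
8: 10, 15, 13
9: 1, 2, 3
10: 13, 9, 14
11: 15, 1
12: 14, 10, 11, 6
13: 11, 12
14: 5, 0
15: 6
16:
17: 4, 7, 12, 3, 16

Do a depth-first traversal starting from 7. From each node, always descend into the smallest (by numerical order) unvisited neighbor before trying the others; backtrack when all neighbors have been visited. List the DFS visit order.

Visit 7
7 → 2
2 → 5
5 → 0
0 → 9
9 → 1
1 → 17
17 → 3
17 → 4
4 → 6
6 → 8
8 → 10
10 → 13
13 → 11
11 → 15
13 → 12
12 → 14
17 → 16

7 2 5 0 9 1 17 3 4 6 8 10 13 11 15 12 14 16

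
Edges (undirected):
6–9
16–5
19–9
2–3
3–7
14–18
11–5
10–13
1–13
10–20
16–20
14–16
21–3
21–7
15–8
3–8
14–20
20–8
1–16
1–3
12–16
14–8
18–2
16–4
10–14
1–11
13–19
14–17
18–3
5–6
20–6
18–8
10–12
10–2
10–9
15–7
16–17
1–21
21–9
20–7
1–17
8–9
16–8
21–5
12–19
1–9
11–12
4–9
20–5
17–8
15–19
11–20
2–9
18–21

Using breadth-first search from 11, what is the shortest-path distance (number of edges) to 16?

2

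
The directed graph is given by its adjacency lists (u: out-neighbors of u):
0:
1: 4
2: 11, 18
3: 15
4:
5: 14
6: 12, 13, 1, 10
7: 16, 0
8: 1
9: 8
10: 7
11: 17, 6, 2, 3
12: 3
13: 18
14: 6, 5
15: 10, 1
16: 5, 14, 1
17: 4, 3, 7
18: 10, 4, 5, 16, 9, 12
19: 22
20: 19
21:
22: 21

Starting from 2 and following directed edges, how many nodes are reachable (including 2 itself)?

19

BFS from 2 visits: 2, 11, 18, 17, 6, 3, 10, 4, 5, 16, 9, 12, 7, 13, 1, 15, 14, 8, 0
Reachable nodes: 19 of 23 total.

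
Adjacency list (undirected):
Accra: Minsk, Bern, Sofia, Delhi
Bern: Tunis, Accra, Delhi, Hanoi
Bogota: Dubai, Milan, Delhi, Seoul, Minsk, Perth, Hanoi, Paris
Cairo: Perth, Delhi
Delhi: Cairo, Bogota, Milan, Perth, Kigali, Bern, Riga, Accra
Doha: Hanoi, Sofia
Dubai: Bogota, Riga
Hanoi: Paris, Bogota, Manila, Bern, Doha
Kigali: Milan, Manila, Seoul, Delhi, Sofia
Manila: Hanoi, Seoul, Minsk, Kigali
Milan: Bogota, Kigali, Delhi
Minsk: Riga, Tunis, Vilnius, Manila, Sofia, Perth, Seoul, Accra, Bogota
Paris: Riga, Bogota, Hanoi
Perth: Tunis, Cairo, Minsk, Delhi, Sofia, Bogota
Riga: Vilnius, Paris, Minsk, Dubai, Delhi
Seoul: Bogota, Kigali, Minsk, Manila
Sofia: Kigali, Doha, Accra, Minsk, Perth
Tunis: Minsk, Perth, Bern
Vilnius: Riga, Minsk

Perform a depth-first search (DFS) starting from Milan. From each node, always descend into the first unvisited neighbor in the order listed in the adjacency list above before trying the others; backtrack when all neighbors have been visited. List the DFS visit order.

Milan → Bogota → Dubai → Riga → Vilnius → Minsk → Tunis → Perth → Cairo → Delhi → Kigali → Manila → Hanoi → Paris → Bern → Accra → Sofia → Doha → Seoul

Visit Milan
Milan → Bogota
Bogota → Dubai
Dubai → Riga
Riga → Vilnius
Vilnius → Minsk
Minsk → Tunis
Tunis → Perth
Perth → Cairo
Cairo → Delhi
Delhi → Kigali
Kigali → Manila
Manila → Hanoi
Hanoi → Paris
Hanoi → Bern
Bern → Accra
Accra → Sofia
Sofia → Doha
Manila → Seoul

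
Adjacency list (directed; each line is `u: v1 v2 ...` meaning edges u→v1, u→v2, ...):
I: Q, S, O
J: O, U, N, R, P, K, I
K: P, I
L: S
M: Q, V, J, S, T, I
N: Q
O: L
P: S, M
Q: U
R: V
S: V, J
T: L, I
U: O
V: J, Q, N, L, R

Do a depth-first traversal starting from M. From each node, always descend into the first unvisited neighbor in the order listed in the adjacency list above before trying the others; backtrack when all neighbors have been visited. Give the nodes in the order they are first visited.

Visit M
M → Q
Q → U
U → O
O → L
L → S
S → V
V → J
J → N
J → R
J → P
J → K
K → I
M → T

M -> Q -> U -> O -> L -> S -> V -> J -> N -> R -> P -> K -> I -> T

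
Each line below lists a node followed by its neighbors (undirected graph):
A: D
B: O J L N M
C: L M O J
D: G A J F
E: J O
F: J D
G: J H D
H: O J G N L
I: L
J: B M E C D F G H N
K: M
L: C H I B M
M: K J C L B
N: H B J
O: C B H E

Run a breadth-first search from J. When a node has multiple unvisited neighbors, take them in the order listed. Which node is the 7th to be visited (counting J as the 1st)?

Visit J; enqueue B, M, E, C, D, F, G, H, N → queue [B, M, E, C, D, F, G, H, N]
Visit B; enqueue O, L → queue [M, E, C, D, F, G, H, N, O, L]
Visit M; enqueue K → queue [E, C, D, F, G, H, N, O, L, K]
Visit E → queue [C, D, F, G, H, N, O, L, K]
Visit C → queue [D, F, G, H, N, O, L, K]
Visit D; enqueue A → queue [F, G, H, N, O, L, K, A]
Visit F → queue [G, H, N, O, L, K, A]
Visit G → queue [H, N, O, L, K, A]
Visit H → queue [N, O, L, K, A]
Visit N → queue [O, L, K, A]
Visit O → queue [L, K, A]
Visit L; enqueue I → queue [K, A, I]
Visit K → queue [A, I]
Visit A → queue [I]
Visit I → queue []

Visit order: J, B, M, E, C, D, F, G, H, N, O, L, K, A, I

F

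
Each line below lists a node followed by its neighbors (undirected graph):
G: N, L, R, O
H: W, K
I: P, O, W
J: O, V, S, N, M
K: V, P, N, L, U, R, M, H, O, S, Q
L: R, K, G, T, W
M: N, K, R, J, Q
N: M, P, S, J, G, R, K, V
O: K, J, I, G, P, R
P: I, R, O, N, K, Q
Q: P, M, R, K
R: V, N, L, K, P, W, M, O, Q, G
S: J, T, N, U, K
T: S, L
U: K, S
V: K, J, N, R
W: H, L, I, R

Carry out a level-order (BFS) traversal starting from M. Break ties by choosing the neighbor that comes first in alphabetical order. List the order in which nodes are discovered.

M J K N Q R O S V H L P U G W I T

Visit M; enqueue J, K, N, Q, R → queue [J, K, N, Q, R]
Visit J; enqueue O, S, V → queue [K, N, Q, R, O, S, V]
Visit K; enqueue H, L, P, U → queue [N, Q, R, O, S, V, H, L, P, U]
Visit N; enqueue G → queue [Q, R, O, S, V, H, L, P, U, G]
Visit Q → queue [R, O, S, V, H, L, P, U, G]
Visit R; enqueue W → queue [O, S, V, H, L, P, U, G, W]
Visit O; enqueue I → queue [S, V, H, L, P, U, G, W, I]
Visit S; enqueue T → queue [V, H, L, P, U, G, W, I, T]
Visit V → queue [H, L, P, U, G, W, I, T]
Visit H → queue [L, P, U, G, W, I, T]
Visit L → queue [P, U, G, W, I, T]
Visit P → queue [U, G, W, I, T]
Visit U → queue [G, W, I, T]
Visit G → queue [W, I, T]
Visit W → queue [I, T]
Visit I → queue [T]
Visit T → queue []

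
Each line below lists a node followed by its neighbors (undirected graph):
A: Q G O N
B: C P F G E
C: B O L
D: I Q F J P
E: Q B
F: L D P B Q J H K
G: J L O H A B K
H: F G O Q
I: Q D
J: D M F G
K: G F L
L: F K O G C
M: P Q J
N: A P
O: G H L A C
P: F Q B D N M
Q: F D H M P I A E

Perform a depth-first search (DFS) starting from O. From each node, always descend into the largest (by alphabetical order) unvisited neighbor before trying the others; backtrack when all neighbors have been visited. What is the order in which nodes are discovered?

Visit O
O → L
L → K
K → G
G → J
J → M
M → Q
Q → P
P → N
N → A
P → F
F → H
F → D
D → I
F → B
B → E
B → C

O, L, K, G, J, M, Q, P, N, A, F, H, D, I, B, E, C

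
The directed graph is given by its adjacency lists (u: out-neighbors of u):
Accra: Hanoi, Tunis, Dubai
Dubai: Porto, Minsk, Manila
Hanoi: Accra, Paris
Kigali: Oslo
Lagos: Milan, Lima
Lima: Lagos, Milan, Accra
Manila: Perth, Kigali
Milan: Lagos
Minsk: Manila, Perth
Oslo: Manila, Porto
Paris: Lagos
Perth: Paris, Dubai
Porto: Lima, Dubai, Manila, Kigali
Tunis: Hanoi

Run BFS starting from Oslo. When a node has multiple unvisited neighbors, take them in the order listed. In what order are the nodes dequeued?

Oslo, Manila, Porto, Perth, Kigali, Lima, Dubai, Paris, Lagos, Milan, Accra, Minsk, Hanoi, Tunis

Visit Oslo; enqueue Manila, Porto → queue [Manila, Porto]
Visit Manila; enqueue Perth, Kigali → queue [Porto, Perth, Kigali]
Visit Porto; enqueue Lima, Dubai → queue [Perth, Kigali, Lima, Dubai]
Visit Perth; enqueue Paris → queue [Kigali, Lima, Dubai, Paris]
Visit Kigali → queue [Lima, Dubai, Paris]
Visit Lima; enqueue Lagos, Milan, Accra → queue [Dubai, Paris, Lagos, Milan, Accra]
Visit Dubai; enqueue Minsk → queue [Paris, Lagos, Milan, Accra, Minsk]
Visit Paris → queue [Lagos, Milan, Accra, Minsk]
Visit Lagos → queue [Milan, Accra, Minsk]
Visit Milan → queue [Accra, Minsk]
Visit Accra; enqueue Hanoi, Tunis → queue [Minsk, Hanoi, Tunis]
Visit Minsk → queue [Hanoi, Tunis]
Visit Hanoi → queue [Tunis]
Visit Tunis → queue []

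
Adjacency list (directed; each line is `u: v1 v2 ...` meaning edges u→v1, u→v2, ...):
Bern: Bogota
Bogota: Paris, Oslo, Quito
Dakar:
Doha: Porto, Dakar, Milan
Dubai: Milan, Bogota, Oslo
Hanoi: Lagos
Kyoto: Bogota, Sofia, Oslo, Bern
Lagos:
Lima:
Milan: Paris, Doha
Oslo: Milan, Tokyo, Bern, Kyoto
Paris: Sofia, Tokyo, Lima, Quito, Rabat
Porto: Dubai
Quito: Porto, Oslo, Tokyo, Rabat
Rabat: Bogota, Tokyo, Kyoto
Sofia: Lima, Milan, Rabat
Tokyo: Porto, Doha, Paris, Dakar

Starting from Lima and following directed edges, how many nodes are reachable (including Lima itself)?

1

BFS from Lima visits: Lima
Reachable nodes: 1 of 17 total.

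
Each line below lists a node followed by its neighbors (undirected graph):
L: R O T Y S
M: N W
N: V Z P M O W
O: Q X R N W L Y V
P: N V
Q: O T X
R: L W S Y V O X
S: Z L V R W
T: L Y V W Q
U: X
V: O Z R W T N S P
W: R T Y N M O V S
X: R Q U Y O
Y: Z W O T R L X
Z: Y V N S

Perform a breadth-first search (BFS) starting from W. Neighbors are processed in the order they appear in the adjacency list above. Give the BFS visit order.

W, R, T, Y, N, M, O, V, S, L, X, Q, Z, P, U

Visit W; enqueue R, T, Y, N, M, O, V, S → queue [R, T, Y, N, M, O, V, S]
Visit R; enqueue L, X → queue [T, Y, N, M, O, V, S, L, X]
Visit T; enqueue Q → queue [Y, N, M, O, V, S, L, X, Q]
Visit Y; enqueue Z → queue [N, M, O, V, S, L, X, Q, Z]
Visit N; enqueue P → queue [M, O, V, S, L, X, Q, Z, P]
Visit M → queue [O, V, S, L, X, Q, Z, P]
Visit O → queue [V, S, L, X, Q, Z, P]
Visit V → queue [S, L, X, Q, Z, P]
Visit S → queue [L, X, Q, Z, P]
Visit L → queue [X, Q, Z, P]
Visit X; enqueue U → queue [Q, Z, P, U]
Visit Q → queue [Z, P, U]
Visit Z → queue [P, U]
Visit P → queue [U]
Visit U → queue []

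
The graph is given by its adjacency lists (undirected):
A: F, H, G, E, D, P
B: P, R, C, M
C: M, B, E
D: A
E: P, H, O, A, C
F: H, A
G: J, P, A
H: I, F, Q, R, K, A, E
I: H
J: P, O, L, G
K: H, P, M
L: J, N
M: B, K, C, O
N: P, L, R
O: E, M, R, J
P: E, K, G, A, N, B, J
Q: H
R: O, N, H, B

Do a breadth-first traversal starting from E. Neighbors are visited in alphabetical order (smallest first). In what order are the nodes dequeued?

E -> A -> C -> H -> O -> P -> D -> F -> G -> B -> M -> I -> K -> Q -> R -> J -> N -> L

Visit E; enqueue A, C, H, O, P → queue [A, C, H, O, P]
Visit A; enqueue D, F, G → queue [C, H, O, P, D, F, G]
Visit C; enqueue B, M → queue [H, O, P, D, F, G, B, M]
Visit H; enqueue I, K, Q, R → queue [O, P, D, F, G, B, M, I, K, Q, R]
Visit O; enqueue J → queue [P, D, F, G, B, M, I, K, Q, R, J]
Visit P; enqueue N → queue [D, F, G, B, M, I, K, Q, R, J, N]
Visit D → queue [F, G, B, M, I, K, Q, R, J, N]
Visit F → queue [G, B, M, I, K, Q, R, J, N]
Visit G → queue [B, M, I, K, Q, R, J, N]
Visit B → queue [M, I, K, Q, R, J, N]
Visit M → queue [I, K, Q, R, J, N]
Visit I → queue [K, Q, R, J, N]
Visit K → queue [Q, R, J, N]
Visit Q → queue [R, J, N]
Visit R → queue [J, N]
Visit J; enqueue L → queue [N, L]
Visit N → queue [L]
Visit L → queue []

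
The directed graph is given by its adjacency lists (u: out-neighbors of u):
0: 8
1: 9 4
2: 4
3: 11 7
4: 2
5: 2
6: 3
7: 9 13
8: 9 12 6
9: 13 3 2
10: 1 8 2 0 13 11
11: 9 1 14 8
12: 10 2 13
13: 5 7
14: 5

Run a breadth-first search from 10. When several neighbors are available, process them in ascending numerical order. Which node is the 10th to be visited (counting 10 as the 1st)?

6

Visit 10; enqueue 0, 1, 2, 8, 11, 13 → queue [0, 1, 2, 8, 11, 13]
Visit 0 → queue [1, 2, 8, 11, 13]
Visit 1; enqueue 4, 9 → queue [2, 8, 11, 13, 4, 9]
Visit 2 → queue [8, 11, 13, 4, 9]
Visit 8; enqueue 6, 12 → queue [11, 13, 4, 9, 6, 12]
Visit 11; enqueue 14 → queue [13, 4, 9, 6, 12, 14]
Visit 13; enqueue 5, 7 → queue [4, 9, 6, 12, 14, 5, 7]
Visit 4 → queue [9, 6, 12, 14, 5, 7]
Visit 9; enqueue 3 → queue [6, 12, 14, 5, 7, 3]
Visit 6 → queue [12, 14, 5, 7, 3]
Visit 12 → queue [14, 5, 7, 3]
Visit 14 → queue [5, 7, 3]
Visit 5 → queue [7, 3]
Visit 7 → queue [3]
Visit 3 → queue []

Visit order: 10, 0, 1, 2, 8, 11, 13, 4, 9, 6, 12, 14, 5, 7, 3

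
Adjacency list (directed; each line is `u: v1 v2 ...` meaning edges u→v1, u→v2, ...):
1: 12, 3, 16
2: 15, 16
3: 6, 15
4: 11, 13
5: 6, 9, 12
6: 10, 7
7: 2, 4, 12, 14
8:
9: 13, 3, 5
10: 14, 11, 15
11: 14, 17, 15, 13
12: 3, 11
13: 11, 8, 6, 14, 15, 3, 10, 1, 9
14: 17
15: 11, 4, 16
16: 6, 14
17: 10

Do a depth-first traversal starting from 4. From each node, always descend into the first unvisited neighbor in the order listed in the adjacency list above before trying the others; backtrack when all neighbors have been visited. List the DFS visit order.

4 -> 11 -> 14 -> 17 -> 10 -> 15 -> 16 -> 6 -> 7 -> 2 -> 12 -> 3 -> 13 -> 8 -> 1 -> 9 -> 5

Visit 4
4 → 11
11 → 14
14 → 17
17 → 10
10 → 15
15 → 16
16 → 6
6 → 7
7 → 2
7 → 12
12 → 3
11 → 13
13 → 8
13 → 1
13 → 9
9 → 5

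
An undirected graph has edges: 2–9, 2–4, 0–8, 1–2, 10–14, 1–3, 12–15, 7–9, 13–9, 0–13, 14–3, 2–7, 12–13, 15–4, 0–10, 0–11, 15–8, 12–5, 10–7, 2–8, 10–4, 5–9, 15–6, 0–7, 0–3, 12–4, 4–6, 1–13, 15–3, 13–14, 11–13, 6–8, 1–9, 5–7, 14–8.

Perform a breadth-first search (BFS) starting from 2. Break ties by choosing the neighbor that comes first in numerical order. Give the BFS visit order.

2 1 4 7 8 9 3 13 6 10 12 15 0 5 14 11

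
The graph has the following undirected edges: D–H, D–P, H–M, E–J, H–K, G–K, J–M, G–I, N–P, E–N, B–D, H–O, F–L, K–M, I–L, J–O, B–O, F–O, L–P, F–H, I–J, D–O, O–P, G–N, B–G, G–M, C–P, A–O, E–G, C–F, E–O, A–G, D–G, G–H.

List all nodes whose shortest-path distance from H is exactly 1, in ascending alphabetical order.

Level 0: H
Level 1: D, F, G, K, M, O
Level 2: A, B, C, E, I, J, L, N, P

D, F, G, K, M, O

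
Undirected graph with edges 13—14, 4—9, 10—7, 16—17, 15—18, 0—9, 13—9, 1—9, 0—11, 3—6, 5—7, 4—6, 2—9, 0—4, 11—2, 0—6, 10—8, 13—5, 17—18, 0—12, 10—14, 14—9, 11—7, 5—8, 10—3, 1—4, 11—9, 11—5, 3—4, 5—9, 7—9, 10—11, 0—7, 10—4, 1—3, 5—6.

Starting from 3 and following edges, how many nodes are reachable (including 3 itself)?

15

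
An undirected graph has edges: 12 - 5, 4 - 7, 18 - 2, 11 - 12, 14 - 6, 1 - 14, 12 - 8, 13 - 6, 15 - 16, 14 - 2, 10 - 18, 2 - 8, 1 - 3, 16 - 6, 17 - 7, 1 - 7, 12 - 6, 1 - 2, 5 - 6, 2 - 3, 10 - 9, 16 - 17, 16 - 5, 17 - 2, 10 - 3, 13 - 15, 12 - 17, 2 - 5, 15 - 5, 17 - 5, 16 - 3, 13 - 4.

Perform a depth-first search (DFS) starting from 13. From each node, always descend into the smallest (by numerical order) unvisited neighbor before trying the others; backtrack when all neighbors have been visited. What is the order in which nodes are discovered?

Visit 13
13 → 4
4 → 7
7 → 1
1 → 2
2 → 3
3 → 10
10 → 9
10 → 18
3 → 16
16 → 5
5 → 6
6 → 12
12 → 8
12 → 11
12 → 17
6 → 14
5 → 15

13 4 7 1 2 3 10 9 18 16 5 6 12 8 11 17 14 15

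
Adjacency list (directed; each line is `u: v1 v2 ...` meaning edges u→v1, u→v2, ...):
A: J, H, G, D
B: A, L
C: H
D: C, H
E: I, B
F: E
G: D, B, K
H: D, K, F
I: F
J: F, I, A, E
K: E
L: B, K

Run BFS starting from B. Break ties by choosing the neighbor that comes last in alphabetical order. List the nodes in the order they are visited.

B, L, A, K, J, H, G, D, E, I, F, C

Visit B; enqueue L, A → queue [L, A]
Visit L; enqueue K → queue [A, K]
Visit A; enqueue J, H, G, D → queue [K, J, H, G, D]
Visit K; enqueue E → queue [J, H, G, D, E]
Visit J; enqueue I, F → queue [H, G, D, E, I, F]
Visit H → queue [G, D, E, I, F]
Visit G → queue [D, E, I, F]
Visit D; enqueue C → queue [E, I, F, C]
Visit E → queue [I, F, C]
Visit I → queue [F, C]
Visit F → queue [C]
Visit C → queue []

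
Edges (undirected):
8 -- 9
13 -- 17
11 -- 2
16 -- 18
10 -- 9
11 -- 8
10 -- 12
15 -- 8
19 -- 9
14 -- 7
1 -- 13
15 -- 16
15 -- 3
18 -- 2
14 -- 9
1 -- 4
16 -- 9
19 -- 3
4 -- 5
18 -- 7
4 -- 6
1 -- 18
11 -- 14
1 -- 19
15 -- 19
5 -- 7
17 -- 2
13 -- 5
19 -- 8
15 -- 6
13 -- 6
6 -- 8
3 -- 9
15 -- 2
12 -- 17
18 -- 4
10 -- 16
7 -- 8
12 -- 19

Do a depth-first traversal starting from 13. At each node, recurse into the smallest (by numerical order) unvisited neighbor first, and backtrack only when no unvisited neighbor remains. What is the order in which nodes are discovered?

Visit 13
13 → 1
1 → 4
4 → 5
5 → 7
7 → 8
8 → 6
6 → 15
15 → 2
2 → 11
11 → 14
14 → 9
9 → 3
3 → 19
19 → 12
12 → 10
10 → 16
16 → 18
12 → 17

13 1 4 5 7 8 6 15 2 11 14 9 3 19 12 10 16 18 17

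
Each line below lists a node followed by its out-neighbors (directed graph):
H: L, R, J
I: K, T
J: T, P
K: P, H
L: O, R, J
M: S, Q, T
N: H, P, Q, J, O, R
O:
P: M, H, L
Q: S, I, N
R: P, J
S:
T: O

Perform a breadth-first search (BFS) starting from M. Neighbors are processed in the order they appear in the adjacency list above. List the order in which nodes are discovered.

Visit M; enqueue S, Q, T → queue [S, Q, T]
Visit S → queue [Q, T]
Visit Q; enqueue I, N → queue [T, I, N]
Visit T; enqueue O → queue [I, N, O]
Visit I; enqueue K → queue [N, O, K]
Visit N; enqueue H, P, J, R → queue [O, K, H, P, J, R]
Visit O → queue [K, H, P, J, R]
Visit K → queue [H, P, J, R]
Visit H; enqueue L → queue [P, J, R, L]
Visit P → queue [J, R, L]
Visit J → queue [R, L]
Visit R → queue [L]
Visit L → queue []

M → S → Q → T → I → N → O → K → H → P → J → R → L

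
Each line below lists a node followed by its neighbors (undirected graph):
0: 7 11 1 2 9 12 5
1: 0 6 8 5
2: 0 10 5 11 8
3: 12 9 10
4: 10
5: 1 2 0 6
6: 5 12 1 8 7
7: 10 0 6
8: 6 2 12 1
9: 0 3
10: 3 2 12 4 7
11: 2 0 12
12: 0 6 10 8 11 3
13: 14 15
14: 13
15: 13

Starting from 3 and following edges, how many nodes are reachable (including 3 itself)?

13

BFS from 3 visits: 3, 12, 10, 9, 11, 8, 6, 0, 7, 4, 2, 1, 5
Reachable nodes: 13 of 16 total.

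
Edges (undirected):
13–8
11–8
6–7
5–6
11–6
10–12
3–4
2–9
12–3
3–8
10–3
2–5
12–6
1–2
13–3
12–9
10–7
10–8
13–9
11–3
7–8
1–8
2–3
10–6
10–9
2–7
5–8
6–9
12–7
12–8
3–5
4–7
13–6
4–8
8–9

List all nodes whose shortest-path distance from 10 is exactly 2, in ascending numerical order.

1, 2, 4, 5, 11, 13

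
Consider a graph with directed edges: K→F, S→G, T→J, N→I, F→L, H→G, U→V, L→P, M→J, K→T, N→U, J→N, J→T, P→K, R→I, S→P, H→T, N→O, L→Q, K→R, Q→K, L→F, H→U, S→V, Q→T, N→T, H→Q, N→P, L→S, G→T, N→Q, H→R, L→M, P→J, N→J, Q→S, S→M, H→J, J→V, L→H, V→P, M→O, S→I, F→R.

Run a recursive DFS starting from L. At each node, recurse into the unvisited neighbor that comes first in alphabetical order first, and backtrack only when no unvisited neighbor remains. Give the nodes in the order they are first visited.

L → F → R → I → H → G → T → J → N → O → P → K → Q → S → M → V → U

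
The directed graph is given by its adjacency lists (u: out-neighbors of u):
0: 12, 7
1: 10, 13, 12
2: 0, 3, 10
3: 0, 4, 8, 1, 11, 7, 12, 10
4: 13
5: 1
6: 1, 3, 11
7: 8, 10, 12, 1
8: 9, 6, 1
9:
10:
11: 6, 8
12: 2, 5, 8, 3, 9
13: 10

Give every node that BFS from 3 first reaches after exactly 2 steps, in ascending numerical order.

2, 5, 6, 9, 13

Level 0: 3
Level 1: 0, 1, 4, 7, 8, 10, 11, 12
Level 2: 2, 5, 6, 9, 13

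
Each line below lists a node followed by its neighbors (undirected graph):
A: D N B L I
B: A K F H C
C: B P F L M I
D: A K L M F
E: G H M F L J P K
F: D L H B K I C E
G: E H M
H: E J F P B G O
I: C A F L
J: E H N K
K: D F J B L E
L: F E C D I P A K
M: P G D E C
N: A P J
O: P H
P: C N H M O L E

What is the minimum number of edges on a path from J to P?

2

Level 0: J
Level 1: E, H, K, N
Level 2: A, B, D, F, G, L, M, O, P
Level 3: C, I
P first appears at level 2.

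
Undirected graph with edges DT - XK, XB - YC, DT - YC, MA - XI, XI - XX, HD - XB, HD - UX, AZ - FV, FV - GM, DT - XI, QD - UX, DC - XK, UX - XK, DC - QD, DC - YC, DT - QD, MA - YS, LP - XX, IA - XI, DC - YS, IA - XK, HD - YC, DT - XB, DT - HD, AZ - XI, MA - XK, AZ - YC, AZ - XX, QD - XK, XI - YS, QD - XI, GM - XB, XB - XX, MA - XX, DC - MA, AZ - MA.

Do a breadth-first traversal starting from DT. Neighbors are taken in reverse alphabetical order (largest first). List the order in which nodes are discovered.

DT YC XK XI XB QD HD DC AZ UX MA IA YS XX GM FV LP

Visit DT; enqueue YC, XK, XI, XB, QD, HD → queue [YC, XK, XI, XB, QD, HD]
Visit YC; enqueue DC, AZ → queue [XK, XI, XB, QD, HD, DC, AZ]
Visit XK; enqueue UX, MA, IA → queue [XI, XB, QD, HD, DC, AZ, UX, MA, IA]
Visit XI; enqueue YS, XX → queue [XB, QD, HD, DC, AZ, UX, MA, IA, YS, XX]
Visit XB; enqueue GM → queue [QD, HD, DC, AZ, UX, MA, IA, YS, XX, GM]
Visit QD → queue [HD, DC, AZ, UX, MA, IA, YS, XX, GM]
Visit HD → queue [DC, AZ, UX, MA, IA, YS, XX, GM]
Visit DC → queue [AZ, UX, MA, IA, YS, XX, GM]
Visit AZ; enqueue FV → queue [UX, MA, IA, YS, XX, GM, FV]
Visit UX → queue [MA, IA, YS, XX, GM, FV]
Visit MA → queue [IA, YS, XX, GM, FV]
Visit IA → queue [YS, XX, GM, FV]
Visit YS → queue [XX, GM, FV]
Visit XX; enqueue LP → queue [GM, FV, LP]
Visit GM → queue [FV, LP]
Visit FV → queue [LP]
Visit LP → queue []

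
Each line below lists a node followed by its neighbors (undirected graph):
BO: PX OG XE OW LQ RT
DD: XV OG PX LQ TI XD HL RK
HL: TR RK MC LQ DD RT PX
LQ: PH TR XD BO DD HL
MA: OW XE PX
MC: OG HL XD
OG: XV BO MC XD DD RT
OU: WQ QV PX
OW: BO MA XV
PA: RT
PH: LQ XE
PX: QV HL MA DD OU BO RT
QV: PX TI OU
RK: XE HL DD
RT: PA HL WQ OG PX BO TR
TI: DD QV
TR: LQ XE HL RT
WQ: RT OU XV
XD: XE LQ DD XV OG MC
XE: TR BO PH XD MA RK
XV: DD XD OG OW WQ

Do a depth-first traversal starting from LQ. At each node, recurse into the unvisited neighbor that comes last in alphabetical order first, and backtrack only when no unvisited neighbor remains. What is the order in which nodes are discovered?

LQ → XD → XV → WQ → RT → TR → XE → RK → HL → PX → QV → TI → DD → OG → MC → BO → OW → MA → OU → PH → PA

Visit LQ
LQ → XD
XD → XV
XV → WQ
WQ → RT
RT → TR
TR → XE
XE → RK
RK → HL
HL → PX
PX → QV
QV → TI
TI → DD
DD → OG
OG → MC
OG → BO
BO → OW
OW → MA
QV → OU
XE → PH
RT → PA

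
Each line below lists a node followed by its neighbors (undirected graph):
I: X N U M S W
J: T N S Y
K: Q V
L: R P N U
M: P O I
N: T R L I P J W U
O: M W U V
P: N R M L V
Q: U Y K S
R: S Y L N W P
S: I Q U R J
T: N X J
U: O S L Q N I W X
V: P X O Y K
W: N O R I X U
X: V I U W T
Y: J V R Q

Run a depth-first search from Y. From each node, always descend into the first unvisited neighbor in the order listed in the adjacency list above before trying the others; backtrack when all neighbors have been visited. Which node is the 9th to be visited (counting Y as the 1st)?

Visit Y
Y → J
J → T
T → N
N → R
R → S
S → I
I → X
X → V
V → P
P → M
M → O
O → W
W → U
U → L
U → Q
Q → K

Visit order: Y, J, T, N, R, S, I, X, V, P, M, O, W, U, L, Q, K

V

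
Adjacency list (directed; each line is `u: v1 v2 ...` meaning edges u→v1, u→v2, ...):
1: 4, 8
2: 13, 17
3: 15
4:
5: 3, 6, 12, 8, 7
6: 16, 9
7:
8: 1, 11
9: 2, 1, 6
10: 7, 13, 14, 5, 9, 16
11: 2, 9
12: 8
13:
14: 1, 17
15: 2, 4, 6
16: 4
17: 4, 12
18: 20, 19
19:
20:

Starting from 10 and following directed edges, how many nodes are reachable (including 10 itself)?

BFS from 10 visits: 10, 7, 13, 14, 5, 9, 16, 1, 17, 3, 6, 12, 8, 2, 4, 15, 11
Reachable nodes: 17 of 20 total.

17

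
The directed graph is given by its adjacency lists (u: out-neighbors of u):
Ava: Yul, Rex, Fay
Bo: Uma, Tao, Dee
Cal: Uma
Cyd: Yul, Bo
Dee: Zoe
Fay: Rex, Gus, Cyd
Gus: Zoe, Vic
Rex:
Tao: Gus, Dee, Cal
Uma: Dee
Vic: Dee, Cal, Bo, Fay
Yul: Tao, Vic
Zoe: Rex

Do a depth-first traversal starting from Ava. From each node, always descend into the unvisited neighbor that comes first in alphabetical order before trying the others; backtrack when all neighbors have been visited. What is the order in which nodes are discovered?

Ava → Fay → Cyd → Bo → Dee → Zoe → Rex → Tao → Cal → Uma → Gus → Vic → Yul

Visit Ava
Ava → Fay
Fay → Cyd
Cyd → Bo
Bo → Dee
Dee → Zoe
Zoe → Rex
Bo → Tao
Tao → Cal
Cal → Uma
Tao → Gus
Gus → Vic
Cyd → Yul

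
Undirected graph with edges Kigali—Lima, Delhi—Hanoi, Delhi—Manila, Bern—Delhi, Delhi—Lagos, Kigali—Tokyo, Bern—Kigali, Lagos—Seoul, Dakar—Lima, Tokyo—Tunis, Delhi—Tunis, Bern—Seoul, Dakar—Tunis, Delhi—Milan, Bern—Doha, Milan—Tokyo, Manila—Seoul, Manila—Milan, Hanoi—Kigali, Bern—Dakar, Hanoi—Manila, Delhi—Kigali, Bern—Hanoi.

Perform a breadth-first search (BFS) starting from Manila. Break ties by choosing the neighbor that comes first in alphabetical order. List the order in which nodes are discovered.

Manila, Delhi, Hanoi, Milan, Seoul, Bern, Kigali, Lagos, Tunis, Tokyo, Dakar, Doha, Lima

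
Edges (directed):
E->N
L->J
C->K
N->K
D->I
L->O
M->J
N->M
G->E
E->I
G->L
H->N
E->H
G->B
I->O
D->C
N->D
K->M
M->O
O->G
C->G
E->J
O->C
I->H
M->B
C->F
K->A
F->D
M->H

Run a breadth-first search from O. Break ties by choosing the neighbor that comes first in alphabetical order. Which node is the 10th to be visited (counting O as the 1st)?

A

Visit O; enqueue C, G → queue [C, G]
Visit C; enqueue F, K → queue [G, F, K]
Visit G; enqueue B, E, L → queue [F, K, B, E, L]
Visit F; enqueue D → queue [K, B, E, L, D]
Visit K; enqueue A, M → queue [B, E, L, D, A, M]
Visit B → queue [E, L, D, A, M]
Visit E; enqueue H, I, J, N → queue [L, D, A, M, H, I, J, N]
Visit L → queue [D, A, M, H, I, J, N]
Visit D → queue [A, M, H, I, J, N]
Visit A → queue [M, H, I, J, N]
Visit M → queue [H, I, J, N]
Visit H → queue [I, J, N]
Visit I → queue [J, N]
Visit J → queue [N]
Visit N → queue []

Visit order: O, C, G, F, K, B, E, L, D, A, M, H, I, J, N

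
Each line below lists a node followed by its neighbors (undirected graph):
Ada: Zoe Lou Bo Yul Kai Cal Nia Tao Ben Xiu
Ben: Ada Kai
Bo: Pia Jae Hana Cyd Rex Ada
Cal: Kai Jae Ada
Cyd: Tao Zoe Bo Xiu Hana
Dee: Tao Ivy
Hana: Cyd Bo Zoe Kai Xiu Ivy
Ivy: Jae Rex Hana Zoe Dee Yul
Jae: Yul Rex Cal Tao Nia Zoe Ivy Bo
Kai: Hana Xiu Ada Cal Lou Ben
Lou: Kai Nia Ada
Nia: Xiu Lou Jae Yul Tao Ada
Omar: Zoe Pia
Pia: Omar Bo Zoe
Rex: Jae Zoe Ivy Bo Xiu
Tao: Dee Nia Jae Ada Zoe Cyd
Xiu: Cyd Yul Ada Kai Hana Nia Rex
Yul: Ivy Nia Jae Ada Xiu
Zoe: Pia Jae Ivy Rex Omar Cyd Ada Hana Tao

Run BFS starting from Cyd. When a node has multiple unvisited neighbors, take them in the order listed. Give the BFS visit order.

Cyd → Tao → Zoe → Bo → Xiu → Hana → Dee → Nia → Jae → Ada → Pia → Ivy → Rex → Omar → Yul → Kai → Lou → Cal → Ben

Visit Cyd; enqueue Tao, Zoe, Bo, Xiu, Hana → queue [Tao, Zoe, Bo, Xiu, Hana]
Visit Tao; enqueue Dee, Nia, Jae, Ada → queue [Zoe, Bo, Xiu, Hana, Dee, Nia, Jae, Ada]
Visit Zoe; enqueue Pia, Ivy, Rex, Omar → queue [Bo, Xiu, Hana, Dee, Nia, Jae, Ada, Pia, Ivy, Rex, Omar]
Visit Bo → queue [Xiu, Hana, Dee, Nia, Jae, Ada, Pia, Ivy, Rex, Omar]
Visit Xiu; enqueue Yul, Kai → queue [Hana, Dee, Nia, Jae, Ada, Pia, Ivy, Rex, Omar, Yul, Kai]
Visit Hana → queue [Dee, Nia, Jae, Ada, Pia, Ivy, Rex, Omar, Yul, Kai]
Visit Dee → queue [Nia, Jae, Ada, Pia, Ivy, Rex, Omar, Yul, Kai]
Visit Nia; enqueue Lou → queue [Jae, Ada, Pia, Ivy, Rex, Omar, Yul, Kai, Lou]
Visit Jae; enqueue Cal → queue [Ada, Pia, Ivy, Rex, Omar, Yul, Kai, Lou, Cal]
Visit Ada; enqueue Ben → queue [Pia, Ivy, Rex, Omar, Yul, Kai, Lou, Cal, Ben]
Visit Pia → queue [Ivy, Rex, Omar, Yul, Kai, Lou, Cal, Ben]
Visit Ivy → queue [Rex, Omar, Yul, Kai, Lou, Cal, Ben]
Visit Rex → queue [Omar, Yul, Kai, Lou, Cal, Ben]
Visit Omar → queue [Yul, Kai, Lou, Cal, Ben]
Visit Yul → queue [Kai, Lou, Cal, Ben]
Visit Kai → queue [Lou, Cal, Ben]
Visit Lou → queue [Cal, Ben]
Visit Cal → queue [Ben]
Visit Ben → queue []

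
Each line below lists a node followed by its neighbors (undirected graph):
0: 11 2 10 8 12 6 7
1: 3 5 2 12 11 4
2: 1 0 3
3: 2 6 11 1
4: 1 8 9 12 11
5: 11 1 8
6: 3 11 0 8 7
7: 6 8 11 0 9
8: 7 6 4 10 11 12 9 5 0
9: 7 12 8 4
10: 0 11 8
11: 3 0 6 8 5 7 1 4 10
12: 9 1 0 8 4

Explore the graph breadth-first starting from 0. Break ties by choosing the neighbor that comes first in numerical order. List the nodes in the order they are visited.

Visit 0; enqueue 2, 6, 7, 8, 10, 11, 12 → queue [2, 6, 7, 8, 10, 11, 12]
Visit 2; enqueue 1, 3 → queue [6, 7, 8, 10, 11, 12, 1, 3]
Visit 6 → queue [7, 8, 10, 11, 12, 1, 3]
Visit 7; enqueue 9 → queue [8, 10, 11, 12, 1, 3, 9]
Visit 8; enqueue 4, 5 → queue [10, 11, 12, 1, 3, 9, 4, 5]
Visit 10 → queue [11, 12, 1, 3, 9, 4, 5]
Visit 11 → queue [12, 1, 3, 9, 4, 5]
Visit 12 → queue [1, 3, 9, 4, 5]
Visit 1 → queue [3, 9, 4, 5]
Visit 3 → queue [9, 4, 5]
Visit 9 → queue [4, 5]
Visit 4 → queue [5]
Visit 5 → queue []

0 2 6 7 8 10 11 12 1 3 9 4 5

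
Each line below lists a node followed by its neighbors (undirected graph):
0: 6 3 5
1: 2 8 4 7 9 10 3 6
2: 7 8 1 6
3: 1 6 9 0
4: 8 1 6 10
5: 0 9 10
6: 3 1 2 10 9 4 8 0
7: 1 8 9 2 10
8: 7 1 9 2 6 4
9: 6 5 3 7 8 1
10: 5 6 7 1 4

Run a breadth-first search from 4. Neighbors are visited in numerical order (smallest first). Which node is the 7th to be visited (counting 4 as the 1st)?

Visit 4; enqueue 1, 6, 8, 10 → queue [1, 6, 8, 10]
Visit 1; enqueue 2, 3, 7, 9 → queue [6, 8, 10, 2, 3, 7, 9]
Visit 6; enqueue 0 → queue [8, 10, 2, 3, 7, 9, 0]
Visit 8 → queue [10, 2, 3, 7, 9, 0]
Visit 10; enqueue 5 → queue [2, 3, 7, 9, 0, 5]
Visit 2 → queue [3, 7, 9, 0, 5]
Visit 3 → queue [7, 9, 0, 5]
Visit 7 → queue [9, 0, 5]
Visit 9 → queue [0, 5]
Visit 0 → queue [5]
Visit 5 → queue []

Visit order: 4, 1, 6, 8, 10, 2, 3, 7, 9, 0, 5

3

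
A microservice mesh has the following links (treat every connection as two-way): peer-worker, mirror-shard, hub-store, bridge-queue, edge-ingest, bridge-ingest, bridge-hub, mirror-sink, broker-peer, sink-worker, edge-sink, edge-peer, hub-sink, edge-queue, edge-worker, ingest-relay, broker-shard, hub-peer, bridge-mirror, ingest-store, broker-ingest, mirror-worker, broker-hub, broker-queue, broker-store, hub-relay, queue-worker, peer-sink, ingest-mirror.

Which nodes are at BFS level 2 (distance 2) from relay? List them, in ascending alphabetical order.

bridge, broker, edge, mirror, peer, sink, store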